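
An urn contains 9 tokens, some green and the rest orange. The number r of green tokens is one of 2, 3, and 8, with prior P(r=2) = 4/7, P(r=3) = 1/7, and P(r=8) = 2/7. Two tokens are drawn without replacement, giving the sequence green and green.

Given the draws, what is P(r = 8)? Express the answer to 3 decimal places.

Compute the likelihood of the observed sequence for each case: P(data | r = 2) = (2/9)(1/8) = 1/36; P(data | r = 3) = (3/9)(2/8) = 1/12; P(data | r = 8) = (8/9)(7/8) = 7/9.
Weighting by the prior gives 4/7 · 1/36 = 1/63, 1/7 · 1/12 = 1/84, 2/7 · 7/9 = 2/9; with total 1/4.
So P(r = 8 | data) = (2/9) / (1/4) = 8/9.

0.889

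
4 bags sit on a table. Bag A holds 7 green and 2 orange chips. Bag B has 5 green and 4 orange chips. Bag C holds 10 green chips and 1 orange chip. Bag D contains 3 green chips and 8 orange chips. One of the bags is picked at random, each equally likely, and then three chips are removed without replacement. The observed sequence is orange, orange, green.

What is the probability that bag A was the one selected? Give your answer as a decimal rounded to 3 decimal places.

0.088

Under each hypothesis, the probability of the observed sequence is: P(data | bag A) = (2/9)(1/8)(7/7) = 0.027778; P(data | bag B) = (4/9)(3/8)(5/7) = 0.11905; P(data | bag C) = (1/11)(0/10) = 0; P(data | bag D) = (8/11)(7/10)(3/9) = 0.1697.
Weighting by the prior gives 1/4 · 0.027778 = 0.0069444, 1/4 · 0.11905 = 0.029762, 1/4 · 0 = 0, 1/4 · 0.1697 = 0.042424; summing to 0.079131.
Therefore the posterior P(bag A | data) = (0.0069444) / (0.079131) = 0.087759.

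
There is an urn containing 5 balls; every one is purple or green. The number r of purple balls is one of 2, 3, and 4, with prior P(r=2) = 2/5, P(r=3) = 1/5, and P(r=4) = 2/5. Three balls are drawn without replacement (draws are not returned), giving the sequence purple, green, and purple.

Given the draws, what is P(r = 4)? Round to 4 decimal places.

Under each hypothesis, the probability of the observed sequence is: P(data | r = 2) = (2/5)(3/4)(1/3) = 1/10; P(data | r = 3) = (3/5)(2/4)(2/3) = 1/5; P(data | r = 4) = (4/5)(1/4)(3/3) = 1/5.
The prior-weighted likelihoods are 2/5 · 1/10 = 1/25, 1/5 · 1/5 = 1/25, 2/5 · 1/5 = 2/25; with total 4/25.
So P(r = 4 | data) = (2/25) / (4/25) = 1/2.

0.5000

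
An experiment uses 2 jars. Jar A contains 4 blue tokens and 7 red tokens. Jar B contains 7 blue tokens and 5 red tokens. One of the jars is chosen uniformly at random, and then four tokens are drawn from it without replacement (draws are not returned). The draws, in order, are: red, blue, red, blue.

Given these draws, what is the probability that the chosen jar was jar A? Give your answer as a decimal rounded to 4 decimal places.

0.4737

Under each hypothesis, the probability of the observed sequence is: P(data | jar A) = (7/11)(4/10)(6/9)(3/8) = 0.063636; P(data | jar B) = (5/12)(7/11)(4/10)(6/9) = 0.070707.
The prior-weighted likelihoods are 1/2 · 0.063636 = 0.031818, 1/2 · 0.070707 = 0.035354; with total 0.067172.
Hence P(jar A | data) = (0.031818) / (0.067172) = 0.47368.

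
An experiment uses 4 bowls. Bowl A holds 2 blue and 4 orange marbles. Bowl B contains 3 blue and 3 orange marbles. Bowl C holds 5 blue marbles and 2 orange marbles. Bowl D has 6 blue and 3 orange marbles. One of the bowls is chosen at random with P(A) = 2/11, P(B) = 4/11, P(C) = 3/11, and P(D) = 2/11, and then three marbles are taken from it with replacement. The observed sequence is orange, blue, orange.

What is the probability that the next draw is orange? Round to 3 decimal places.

0.489

Compute the likelihood of the observed sequence for each case: P(data | bowl A) = (4/6)(2/6)(4/6) = 0.14815; P(data | bowl B) = (3/6)(3/6)(3/6) = 0.125; P(data | bowl C) = (2/7)(5/7)(2/7) = 0.058309; P(data | bowl D) = (3/9)(6/9)(3/9) = 0.074074.
The prior-weighted likelihoods are 2/11 · 0.14815 = 0.026936, 4/11 · 0.125 = 0.045455, 3/11 · 0.058309 = 0.015902, 2/11 · 0.074074 = 0.013468; summing to 0.10176.
Dividing through by the total gives posterior P(bowl A | data) = 0.2647, P(bowl B | data) = 0.44668, P(bowl C | data) = 0.15627, P(bowl D | data) = 0.13235.
The predictive probability is P(orange next | data) = (2/3)(0.2647) + (1/2)(0.44668) + (2/7)(0.15627) + (1/3)(0.13235) = 0.48857.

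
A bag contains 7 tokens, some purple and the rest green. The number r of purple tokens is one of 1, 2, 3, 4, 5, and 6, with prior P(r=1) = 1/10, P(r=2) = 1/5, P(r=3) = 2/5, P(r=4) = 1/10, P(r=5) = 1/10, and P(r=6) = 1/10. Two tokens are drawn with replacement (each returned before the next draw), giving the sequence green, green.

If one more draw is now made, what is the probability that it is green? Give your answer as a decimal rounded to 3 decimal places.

Under each hypothesis, the probability of the observed sequence is: P(data | r = 1) = (6/7)(6/7) = 36/49; P(data | r = 2) = (5/7)(5/7) = 25/49; P(data | r = 3) = (4/7)(4/7) = 16/49; P(data | r = 4) = (3/7)(3/7) = 9/49; P(data | r = 5) = (2/7)(2/7) = 4/49; P(data | r = 6) = (1/7)(1/7) = 1/49.
Multiplying each by its prior: 1/10 · 36/49 = 18/245, 1/5 · 25/49 = 5/49, 2/5 · 16/49 = 32/245, 1/10 · 9/49 = 9/490, 1/10 · 4/49 = 2/245, 1/10 · 1/49 = 1/490; summing to 82/245.
Dividing through by the total gives posterior P(r = 1 | data) = 9/41, P(r = 2 | data) = 25/82, P(r = 3 | data) = 16/41, P(r = 4 | data) = 9/164, P(r = 5 | data) = 1/41, P(r = 6 | data) = 1/164.
So P(green next | data) = Σ P(green next | H) P(H | data) = (6/7)(9/41) + (5/7)(25/82) + (4/7)(16/41) + (3/7)(9/164) + (2/7)(1/41) + (1/7)(1/164) = 379/574.

0.660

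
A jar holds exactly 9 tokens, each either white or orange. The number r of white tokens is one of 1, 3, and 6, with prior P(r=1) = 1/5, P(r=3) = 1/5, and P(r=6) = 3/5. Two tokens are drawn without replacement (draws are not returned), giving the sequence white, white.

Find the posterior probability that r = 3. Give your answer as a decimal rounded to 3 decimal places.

Compute the likelihood of the observed sequence for each case: P(data | r = 1) = (1/9)(0/8) = 0; P(data | r = 3) = (3/9)(2/8) = 1/12; P(data | r = 6) = (6/9)(5/8) = 5/12.
Weighting by the prior gives 1/5 · 0 = 0, 1/5 · 1/12 = 1/60, 3/5 · 5/12 = 1/4; these sum to 4/15.
Hence P(r = 3 | data) = (1/60) / (4/15) = 1/16.

0.063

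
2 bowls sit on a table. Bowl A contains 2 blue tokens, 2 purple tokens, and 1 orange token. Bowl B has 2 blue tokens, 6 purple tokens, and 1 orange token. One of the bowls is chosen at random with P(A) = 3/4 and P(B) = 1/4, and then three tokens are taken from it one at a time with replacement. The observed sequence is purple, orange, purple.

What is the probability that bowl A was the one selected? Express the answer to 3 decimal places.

0.660

The likelihood of the observed sequence under each hypothesis: P(data | bowl A) = (2/5)(1/5)(2/5) = 0.032; P(data | bowl B) = (6/9)(1/9)(6/9) = 0.049383.
Weighting by the prior gives 3/4 · 0.032 = 0.024, 1/4 · 0.049383 = 0.012346; with total 0.036346.
By Bayes' rule, P(bowl A | data) = (0.024) / (0.036346) = 0.66033.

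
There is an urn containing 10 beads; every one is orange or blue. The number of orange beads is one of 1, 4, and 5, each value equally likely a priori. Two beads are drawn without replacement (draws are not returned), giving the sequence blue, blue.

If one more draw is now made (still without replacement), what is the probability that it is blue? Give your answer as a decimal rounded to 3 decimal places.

0.701

The likelihood of the observed sequence under each hypothesis: P(data | r = 1) = (9/10)(8/9) = 4/5; P(data | r = 4) = (6/10)(5/9) = 1/3; P(data | r = 5) = (5/10)(4/9) = 2/9.
Weighting by the prior gives 1/3 · 4/5 = 4/15, 1/3 · 1/3 = 1/9, 1/3 · 2/9 = 2/27; summing to 61/135.
The posterior is then P(r = 1 | data) = 36/61, P(r = 4 | data) = 15/61, P(r = 5 | data) = 10/61.
The predictive probability is P(blue next | data) = (7/8)(36/61) + (1/2)(15/61) + (3/8)(10/61) = 171/244.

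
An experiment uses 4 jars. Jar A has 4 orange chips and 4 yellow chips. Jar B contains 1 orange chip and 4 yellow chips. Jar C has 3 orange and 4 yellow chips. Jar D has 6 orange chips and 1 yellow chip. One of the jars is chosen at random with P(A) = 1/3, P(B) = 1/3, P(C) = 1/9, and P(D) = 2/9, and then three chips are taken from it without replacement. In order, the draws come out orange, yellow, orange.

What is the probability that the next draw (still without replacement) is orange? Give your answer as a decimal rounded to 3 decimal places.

Compute the likelihood of the observed sequence for each case: P(data | jar A) = (4/8)(4/7)(3/6) = 1/7; P(data | jar B) = (1/5)(4/4)(0/3) = 0; P(data | jar C) = (3/7)(4/6)(2/5) = 4/35; P(data | jar D) = (6/7)(1/6)(5/5) = 1/7.
The prior-weighted likelihoods are 1/3 · 1/7 = 1/21, 1/3 · 0 = 0, 1/9 · 4/35 = 4/315, 2/9 · 1/7 = 2/63; summing to 29/315.
Normalising, the posterior is P(jar A | data) = 15/29, P(jar B | data) = 0, P(jar C | data) = 4/29, P(jar D | data) = 10/29.
The predictive probability is P(orange next | data) = (2/5)(15/29) + (1/4)(4/29) + (1)(10/29) = 17/29.

0.586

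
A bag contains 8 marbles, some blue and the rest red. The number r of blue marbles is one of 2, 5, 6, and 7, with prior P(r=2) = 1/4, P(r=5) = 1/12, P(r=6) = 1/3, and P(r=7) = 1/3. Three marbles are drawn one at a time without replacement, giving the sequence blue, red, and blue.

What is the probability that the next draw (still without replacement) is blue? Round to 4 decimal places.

0.7857

For each hypothesis, P(data | H) works out to: P(data | r = 2) = (2/8)(6/7)(1/6) = 1/28; P(data | r = 5) = (5/8)(3/7)(4/6) = 5/28; P(data | r = 6) = (6/8)(2/7)(5/6) = 5/28; P(data | r = 7) = (7/8)(1/7)(6/6) = 1/8.
Multiplying each by its prior: 1/4 · 1/28 = 1/112, 1/12 · 5/28 = 5/336, 1/3 · 5/28 = 5/84, 1/3 · 1/8 = 1/24; with total 1/8.
Dividing through by the total gives posterior P(r = 2 | data) = 1/14, P(r = 5 | data) = 5/42, P(r = 6 | data) = 10/21, P(r = 7 | data) = 1/3.
Averaging over the posterior, P(blue next | data) = (0)(1/14) + (3/5)(5/42) + (4/5)(10/21) + (1)(1/3) = 11/14.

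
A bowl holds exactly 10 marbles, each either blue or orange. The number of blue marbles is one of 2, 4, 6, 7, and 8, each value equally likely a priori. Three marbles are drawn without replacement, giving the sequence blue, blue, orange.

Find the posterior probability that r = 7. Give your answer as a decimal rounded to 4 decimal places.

0.2825

Compute the likelihood of the observed sequence for each case: P(data | r = 2) = (2/10)(1/9)(8/8) = 0.022222; P(data | r = 4) = (4/10)(3/9)(6/8) = 0.1; P(data | r = 6) = (6/10)(5/9)(4/8) = 0.16667; P(data | r = 7) = (7/10)(6/9)(3/8) = 0.175; P(data | r = 8) = (8/10)(7/9)(2/8) = 0.15556.
The prior-weighted likelihoods are 1/5 · 0.022222 = 0.0044444, 1/5 · 0.1 = 0.02, 1/5 · 0.16667 = 0.033333, 1/5 · 0.175 = 0.035, 1/5 · 0.15556 = 0.031111; summing to 0.12389.
So P(r = 7 | data) = (0.035) / (0.12389) = 0.28251.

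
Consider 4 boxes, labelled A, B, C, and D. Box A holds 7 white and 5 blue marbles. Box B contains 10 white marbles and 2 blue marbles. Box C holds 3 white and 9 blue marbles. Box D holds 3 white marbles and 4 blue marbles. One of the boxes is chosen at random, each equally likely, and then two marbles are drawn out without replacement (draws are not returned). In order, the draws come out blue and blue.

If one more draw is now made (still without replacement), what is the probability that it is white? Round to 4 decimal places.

0.4573

Compute the likelihood of the observed sequence for each case: P(data | box A) = (5/12)(4/11) = 0.15152; P(data | box B) = (2/12)(1/11) = 0.015152; P(data | box C) = (9/12)(8/11) = 0.54545; P(data | box D) = (4/7)(3/6) = 0.28571.
Weighting by the prior gives 1/4 · 0.15152 = 0.037879, 1/4 · 0.015152 = 0.0037879, 1/4 · 0.54545 = 0.13636, 1/4 · 0.28571 = 0.071429; summing to 0.24946.
Normalising, the posterior is P(box A | data) = 0.15184, P(box B | data) = 0.015184, P(box C | data) = 0.54664, P(box D | data) = 0.28633.
So P(white next | data) = Σ P(white next | H) P(H | data) = (7/10)(0.15184) + (1)(0.015184) + (3/10)(0.54664) + (3/5)(0.28633) = 0.45727.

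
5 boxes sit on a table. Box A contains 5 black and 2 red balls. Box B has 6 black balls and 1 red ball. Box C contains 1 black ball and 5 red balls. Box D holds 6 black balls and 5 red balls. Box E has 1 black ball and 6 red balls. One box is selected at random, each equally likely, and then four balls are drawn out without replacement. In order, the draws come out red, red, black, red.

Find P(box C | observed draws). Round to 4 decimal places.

The likelihood of the observed sequence under each hypothesis: P(data | box A) = (2/7)(1/6)(5/5)(0/4) = 0; P(data | box B) = (1/7)(0/6) = 0; P(data | box C) = (5/6)(4/5)(1/4)(3/3) = 0.16667; P(data | box D) = (5/11)(4/10)(6/9)(3/8) = 0.045455; P(data | box E) = (6/7)(5/6)(1/5)(4/4) = 0.14286.
Weighting by the prior gives 1/5 · 0 = 0, 1/5 · 0 = 0, 1/5 · 0.16667 = 0.033333, 1/5 · 0.045455 = 0.0090909, 1/5 · 0.14286 = 0.028571; summing to 0.070996.
So P(box C | data) = (0.033333) / (0.070996) = 0.46951.

0.4695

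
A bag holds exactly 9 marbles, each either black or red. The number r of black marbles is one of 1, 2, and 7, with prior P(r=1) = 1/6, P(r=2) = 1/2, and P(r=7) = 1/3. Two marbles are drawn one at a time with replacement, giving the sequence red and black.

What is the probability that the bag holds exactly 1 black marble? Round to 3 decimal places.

0.103

Compute the likelihood of the observed sequence for each case: P(data | r = 1) = (8/9)(1/9) = 8/81; P(data | r = 2) = (7/9)(2/9) = 14/81; P(data | r = 7) = (2/9)(7/9) = 14/81.
Weighting by the prior gives 1/6 · 8/81 = 4/243, 1/2 · 14/81 = 7/81, 1/3 · 14/81 = 14/243; summing to 13/81.
Therefore the posterior P(r = 1 | data) = (4/243) / (13/81) = 4/39.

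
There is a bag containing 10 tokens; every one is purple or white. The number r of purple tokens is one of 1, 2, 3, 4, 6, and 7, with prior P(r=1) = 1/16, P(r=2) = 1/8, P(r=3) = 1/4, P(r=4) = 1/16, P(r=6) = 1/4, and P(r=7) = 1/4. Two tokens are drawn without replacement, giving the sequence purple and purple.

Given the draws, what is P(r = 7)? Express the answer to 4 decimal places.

0.5122

Compute the likelihood of the observed sequence for each case: P(data | r = 1) = (1/10)(0/9) = 0; P(data | r = 2) = (2/10)(1/9) = 1/45; P(data | r = 3) = (3/10)(2/9) = 1/15; P(data | r = 4) = (4/10)(3/9) = 2/15; P(data | r = 6) = (6/10)(5/9) = 1/3; P(data | r = 7) = (7/10)(6/9) = 7/15.
Weighting by the prior gives 1/16 · 0 = 0, 1/8 · 1/45 = 1/360, 1/4 · 1/15 = 1/60, 1/16 · 2/15 = 1/120, 1/4 · 1/3 = 1/12, 1/4 · 7/15 = 7/60; with total 41/180.
Therefore the posterior P(r = 7 | data) = (7/60) / (41/180) = 21/41.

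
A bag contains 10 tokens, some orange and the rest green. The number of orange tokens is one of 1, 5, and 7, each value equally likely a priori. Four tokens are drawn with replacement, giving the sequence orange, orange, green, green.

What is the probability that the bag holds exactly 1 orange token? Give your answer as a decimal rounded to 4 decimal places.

0.0706

Under each hypothesis, the probability of the observed sequence is: P(data | r = 1) = (1/10)(1/10)(9/10)(9/10) = 0.0081; P(data | r = 5) = (5/10)(5/10)(5/10)(5/10) = 0.0625; P(data | r = 7) = (7/10)(7/10)(3/10)(3/10) = 0.0441.
Weighting by the prior gives 1/3 · 0.0081 = 0.0027, 1/3 · 0.0625 = 0.020833, 1/3 · 0.0441 = 0.0147; these sum to 0.038233.
So P(r = 1 | data) = (0.0027) / (0.038233) = 0.070619.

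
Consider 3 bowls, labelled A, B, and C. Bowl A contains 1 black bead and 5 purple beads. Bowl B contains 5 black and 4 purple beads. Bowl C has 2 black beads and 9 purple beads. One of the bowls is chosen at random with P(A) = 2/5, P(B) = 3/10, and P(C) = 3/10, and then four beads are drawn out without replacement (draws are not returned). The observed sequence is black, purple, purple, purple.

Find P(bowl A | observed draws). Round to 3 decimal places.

For each hypothesis, P(data | H) works out to: P(data | bowl A) = (1/6)(5/5)(4/4)(3/3) = 0.16667; P(data | bowl B) = (5/9)(4/8)(3/7)(2/6) = 0.039683; P(data | bowl C) = (2/11)(9/10)(8/9)(7/8) = 0.12727.
The prior-weighted likelihoods are 2/5 · 0.16667 = 0.066667, 3/10 · 0.039683 = 0.011905, 3/10 · 0.12727 = 0.038182; these sum to 0.11675.
Hence P(bowl A | data) = (0.066667) / (0.11675) = 0.571.

0.571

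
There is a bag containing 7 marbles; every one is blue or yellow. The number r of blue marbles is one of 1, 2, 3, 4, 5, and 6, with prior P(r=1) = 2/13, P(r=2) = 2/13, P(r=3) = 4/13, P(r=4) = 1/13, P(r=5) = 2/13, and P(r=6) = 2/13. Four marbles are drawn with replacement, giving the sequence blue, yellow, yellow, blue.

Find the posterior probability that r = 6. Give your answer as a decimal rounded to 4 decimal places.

Under each hypothesis, the probability of the observed sequence is: P(data | r = 1) = (1/7)(6/7)(6/7)(1/7) = 0.014994; P(data | r = 2) = (2/7)(5/7)(5/7)(2/7) = 0.041649; P(data | r = 3) = (3/7)(4/7)(4/7)(3/7) = 0.059975; P(data | r = 4) = (4/7)(3/7)(3/7)(4/7) = 0.059975; P(data | r = 5) = (5/7)(2/7)(2/7)(5/7) = 0.041649; P(data | r = 6) = (6/7)(1/7)(1/7)(6/7) = 0.014994.
The prior-weighted likelihoods are 2/13 · 0.014994 = 0.0023067, 2/13 · 0.041649 = 0.0064076, 4/13 · 0.059975 = 0.018454, 1/13 · 0.059975 = 0.0046135, 2/13 · 0.041649 = 0.0064076, 2/13 · 0.014994 = 0.0023067; these sum to 0.040496.
By Bayes' rule, P(r = 6 | data) = (0.0023067) / (0.040496) = 0.056962.

0.0570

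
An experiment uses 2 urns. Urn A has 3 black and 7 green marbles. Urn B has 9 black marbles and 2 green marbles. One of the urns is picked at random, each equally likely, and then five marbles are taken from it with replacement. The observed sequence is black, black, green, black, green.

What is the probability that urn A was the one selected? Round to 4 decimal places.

0.4222

For each hypothesis, P(data | H) works out to: P(data | urn A) = (3/10)(3/10)(7/10)(3/10)(7/10) = 0.01323; P(data | urn B) = (9/11)(9/11)(2/11)(9/11)(2/11) = 0.018106.
Multiplying each by its prior: 1/2 · 0.01323 = 0.006615, 1/2 · 0.018106 = 0.009053; with total 0.015668.
By Bayes' rule, P(urn A | data) = (0.006615) / (0.015668) = 0.4222.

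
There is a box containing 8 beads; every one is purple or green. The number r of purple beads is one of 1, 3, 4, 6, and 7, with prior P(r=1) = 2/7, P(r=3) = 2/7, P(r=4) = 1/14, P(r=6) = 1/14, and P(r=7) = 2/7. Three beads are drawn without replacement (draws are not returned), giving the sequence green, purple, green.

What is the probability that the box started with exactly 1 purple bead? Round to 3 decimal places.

0.359

For each hypothesis, P(data | H) works out to: P(data | r = 1) = (7/8)(1/7)(6/6) = 1/8; P(data | r = 3) = (5/8)(3/7)(4/6) = 5/28; P(data | r = 4) = (4/8)(4/7)(3/6) = 1/7; P(data | r = 6) = (2/8)(6/7)(1/6) = 1/28; P(data | r = 7) = (1/8)(7/7)(0/6) = 0.
Weighting by the prior gives 2/7 · 1/8 = 1/28, 2/7 · 5/28 = 5/98, 1/14 · 1/7 = 1/98, 1/14 · 1/28 = 1/392, 2/7 · 0 = 0; these sum to 39/392.
So P(r = 1 | data) = (1/28) / (39/392) = 14/39.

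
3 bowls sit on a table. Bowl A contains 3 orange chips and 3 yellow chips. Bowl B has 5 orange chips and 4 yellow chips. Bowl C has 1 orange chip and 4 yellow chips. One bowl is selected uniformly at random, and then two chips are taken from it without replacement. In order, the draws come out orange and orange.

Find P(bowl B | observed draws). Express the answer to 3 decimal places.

The likelihood of the observed sequence under each hypothesis: P(data | bowl A) = (3/6)(2/5) = 1/5; P(data | bowl B) = (5/9)(4/8) = 5/18; P(data | bowl C) = (1/5)(0/4) = 0.
The prior-weighted likelihoods are 1/3 · 1/5 = 1/15, 1/3 · 5/18 = 5/54, 1/3 · 0 = 0; summing to 43/270.
So P(bowl B | data) = (5/54) / (43/270) = 25/43.

0.581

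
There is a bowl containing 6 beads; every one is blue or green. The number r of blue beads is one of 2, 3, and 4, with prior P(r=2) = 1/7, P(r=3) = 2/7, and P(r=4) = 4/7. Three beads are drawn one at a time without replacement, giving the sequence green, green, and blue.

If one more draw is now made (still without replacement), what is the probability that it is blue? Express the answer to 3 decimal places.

0.696

Under each hypothesis, the probability of the observed sequence is: P(data | r = 2) = (4/6)(3/5)(2/4) = 1/5; P(data | r = 3) = (3/6)(2/5)(3/4) = 3/20; P(data | r = 4) = (2/6)(1/5)(4/4) = 1/15.
The prior-weighted likelihoods are 1/7 · 1/5 = 1/35, 2/7 · 3/20 = 3/70, 4/7 · 1/15 = 4/105; summing to 23/210.
Normalising, the posterior is P(r = 2 | data) = 6/23, P(r = 3 | data) = 9/23, P(r = 4 | data) = 8/23.
So P(blue next | data) = Σ P(blue next | H) P(H | data) = (1/3)(6/23) + (2/3)(9/23) + (1)(8/23) = 16/23.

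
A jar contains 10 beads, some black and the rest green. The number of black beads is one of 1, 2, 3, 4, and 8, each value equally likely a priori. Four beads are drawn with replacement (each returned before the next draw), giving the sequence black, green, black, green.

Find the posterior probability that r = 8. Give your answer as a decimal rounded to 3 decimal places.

Under each hypothesis, the probability of the observed sequence is: P(data | r = 1) = (1/10)(9/10)(1/10)(9/10) = 0.0081; P(data | r = 2) = (2/10)(8/10)(2/10)(8/10) = 0.0256; P(data | r = 3) = (3/10)(7/10)(3/10)(7/10) = 0.0441; P(data | r = 4) = (4/10)(6/10)(4/10)(6/10) = 0.0576; P(data | r = 8) = (8/10)(2/10)(8/10)(2/10) = 0.0256.
Weighting by the prior gives 1/5 · 0.0081 = 0.00162, 1/5 · 0.0256 = 0.00512, 1/5 · 0.0441 = 0.00882, 1/5 · 0.0576 = 0.01152, 1/5 · 0.0256 = 0.00512; these sum to 0.0322.
Hence P(r = 8 | data) = (0.00512) / (0.0322) = 0.15901.

0.159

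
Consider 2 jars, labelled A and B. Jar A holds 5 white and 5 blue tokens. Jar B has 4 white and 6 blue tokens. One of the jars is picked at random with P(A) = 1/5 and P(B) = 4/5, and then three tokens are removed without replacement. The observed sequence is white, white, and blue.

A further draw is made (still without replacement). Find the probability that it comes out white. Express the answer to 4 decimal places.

0.3225

The likelihood of the observed sequence under each hypothesis: P(data | jar A) = (5/10)(4/9)(5/8) = 5/36; P(data | jar B) = (4/10)(3/9)(6/8) = 1/10.
Weighting by the prior gives 1/5 · 5/36 = 1/36, 4/5 · 1/10 = 2/25; these sum to 97/900.
Dividing through by the total gives posterior P(jar A | data) = 25/97, P(jar B | data) = 72/97.
Averaging over the posterior, P(white next | data) = (3/7)(25/97) + (2/7)(72/97) = 219/679.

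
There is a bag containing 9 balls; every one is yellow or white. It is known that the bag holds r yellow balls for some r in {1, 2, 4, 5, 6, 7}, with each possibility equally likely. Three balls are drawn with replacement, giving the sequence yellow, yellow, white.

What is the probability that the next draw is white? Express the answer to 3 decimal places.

0.416

The likelihood of the observed sequence under each hypothesis: P(data | r = 1) = (1/9)(1/9)(8/9) = 0.010974; P(data | r = 2) = (2/9)(2/9)(7/9) = 0.038409; P(data | r = 4) = (4/9)(4/9)(5/9) = 0.10974; P(data | r = 5) = (5/9)(5/9)(4/9) = 0.13717; P(data | r = 6) = (6/9)(6/9)(3/9) = 0.14815; P(data | r = 7) = (7/9)(7/9)(2/9) = 0.13443.
Weighting by the prior gives 1/6 · 0.010974 = 0.001829, 1/6 · 0.038409 = 0.0064015, 1/6 · 0.10974 = 0.01829, 1/6 · 0.13717 = 0.022862, 1/6 · 0.14815 = 0.024691, 1/6 · 0.13443 = 0.022405; summing to 0.096479.
Normalising, the posterior is P(r = 1 | data) = 0.018957, P(r = 2 | data) = 0.066351, P(r = 4 | data) = 0.18957, P(r = 5 | data) = 0.23697, P(r = 6 | data) = 0.25592, P(r = 7 | data) = 0.23223.
The predictive probability is P(white next | data) = (8/9)(0.018957) + (7/9)(0.066351) + (5/9)(0.18957) + (4/9)(0.23697) + (1/3)(0.25592) + (2/9)(0.23223) = 0.41601.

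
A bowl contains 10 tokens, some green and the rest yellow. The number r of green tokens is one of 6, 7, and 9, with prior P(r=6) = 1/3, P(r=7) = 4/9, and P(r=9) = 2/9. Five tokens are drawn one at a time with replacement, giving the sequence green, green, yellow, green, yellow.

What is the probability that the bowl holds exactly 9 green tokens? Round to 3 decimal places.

Under each hypothesis, the probability of the observed sequence is: P(data | r = 6) = (6/10)(6/10)(4/10)(6/10)(4/10) = 0.03456; P(data | r = 7) = (7/10)(7/10)(3/10)(7/10)(3/10) = 0.03087; P(data | r = 9) = (9/10)(9/10)(1/10)(9/10)(1/10) = 0.00729.
Multiplying each by its prior: 1/3 · 0.03456 = 0.01152, 4/9 · 0.03087 = 0.01372, 2/9 · 0.00729 = 0.00162; summing to 0.02686.
So P(r = 9 | data) = (0.00162) / (0.02686) = 0.060313.

0.060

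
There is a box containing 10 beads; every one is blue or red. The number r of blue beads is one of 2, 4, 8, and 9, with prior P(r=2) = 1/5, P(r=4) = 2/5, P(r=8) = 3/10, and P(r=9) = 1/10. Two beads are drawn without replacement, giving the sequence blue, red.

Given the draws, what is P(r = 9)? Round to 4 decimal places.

For each hypothesis, P(data | H) works out to: P(data | r = 2) = (2/10)(8/9) = 8/45; P(data | r = 4) = (4/10)(6/9) = 4/15; P(data | r = 8) = (8/10)(2/9) = 8/45; P(data | r = 9) = (9/10)(1/9) = 1/10.
Multiplying each by its prior: 1/5 · 8/45 = 8/225, 2/5 · 4/15 = 8/75, 3/10 · 8/45 = 4/75, 1/10 · 1/10 = 1/100; summing to 37/180.
So P(r = 9 | data) = (1/100) / (37/180) = 9/185.

0.0486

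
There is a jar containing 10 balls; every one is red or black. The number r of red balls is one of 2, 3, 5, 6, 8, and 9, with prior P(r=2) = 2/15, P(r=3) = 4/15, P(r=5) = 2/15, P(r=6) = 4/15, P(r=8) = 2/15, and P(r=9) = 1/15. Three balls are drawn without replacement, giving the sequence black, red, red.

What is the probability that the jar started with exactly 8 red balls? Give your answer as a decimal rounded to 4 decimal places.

0.1905

Compute the likelihood of the observed sequence for each case: P(data | r = 2) = (8/10)(2/9)(1/8) = 1/45; P(data | r = 3) = (7/10)(3/9)(2/8) = 7/120; P(data | r = 5) = (5/10)(5/9)(4/8) = 5/36; P(data | r = 6) = (4/10)(6/9)(5/8) = 1/6; P(data | r = 8) = (2/10)(8/9)(7/8) = 7/45; P(data | r = 9) = (1/10)(9/9)(8/8) = 1/10.
Weighting by the prior gives 2/15 · 1/45 = 2/675, 4/15 · 7/120 = 7/450, 2/15 · 5/36 = 1/54, 4/15 · 1/6 = 2/45, 2/15 · 7/45 = 14/675, 1/15 · 1/10 = 1/150; summing to 49/450.
Therefore the posterior P(r = 8 | data) = (14/675) / (49/450) = 4/21.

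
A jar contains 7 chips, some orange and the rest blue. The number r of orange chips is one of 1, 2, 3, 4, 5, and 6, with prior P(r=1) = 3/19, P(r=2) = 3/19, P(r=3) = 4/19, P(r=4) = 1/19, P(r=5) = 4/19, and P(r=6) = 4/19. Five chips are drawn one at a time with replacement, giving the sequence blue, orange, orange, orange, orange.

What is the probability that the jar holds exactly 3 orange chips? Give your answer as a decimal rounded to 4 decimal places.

0.1036

For each hypothesis, P(data | H) works out to: P(data | r = 1) = (6/7)(1/7)(1/7)(1/7)(1/7) = 0.00035699; P(data | r = 2) = (5/7)(2/7)(2/7)(2/7)(2/7) = 0.0047599; P(data | r = 3) = (4/7)(3/7)(3/7)(3/7)(3/7) = 0.019278; P(data | r = 4) = (3/7)(4/7)(4/7)(4/7)(4/7) = 0.045695; P(data | r = 5) = (2/7)(5/7)(5/7)(5/7)(5/7) = 0.074374; P(data | r = 6) = (1/7)(6/7)(6/7)(6/7)(6/7) = 0.077111.
Multiplying each by its prior: 3/19 · 0.00035699 = 5.6367e-05, 3/19 · 0.0047599 = 0.00075157, 4/19 · 0.019278 = 0.0040585, 1/19 · 0.045695 = 0.002405, 4/19 · 0.074374 = 0.015658, 4/19 · 0.077111 = 0.016234; with total 0.039163.
By Bayes' rule, P(r = 3 | data) = (0.0040585) / (0.039163) = 0.10363.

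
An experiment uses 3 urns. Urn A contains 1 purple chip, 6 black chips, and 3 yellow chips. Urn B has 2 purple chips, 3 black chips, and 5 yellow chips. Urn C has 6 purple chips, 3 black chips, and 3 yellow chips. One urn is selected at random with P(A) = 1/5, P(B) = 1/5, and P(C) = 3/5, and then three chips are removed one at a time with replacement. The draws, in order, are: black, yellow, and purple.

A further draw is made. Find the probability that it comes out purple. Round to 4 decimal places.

Compute the likelihood of the observed sequence for each case: P(data | urn A) = (6/10)(3/10)(1/10) = 0.018; P(data | urn B) = (3/10)(5/10)(2/10) = 0.03; P(data | urn C) = (3/12)(3/12)(6/12) = 0.03125.
Multiplying each by its prior: 1/5 · 0.018 = 0.0036, 1/5 · 0.03 = 0.006, 3/5 · 0.03125 = 0.01875; with total 0.02835.
Normalising, the posterior is P(urn A | data) = 0.12698, P(urn B | data) = 0.21164, P(urn C | data) = 0.66138.
The predictive probability is P(purple next | data) = (1/10)(0.12698) + (1/5)(0.21164) + (1/2)(0.66138) = 0.38571.

0.3857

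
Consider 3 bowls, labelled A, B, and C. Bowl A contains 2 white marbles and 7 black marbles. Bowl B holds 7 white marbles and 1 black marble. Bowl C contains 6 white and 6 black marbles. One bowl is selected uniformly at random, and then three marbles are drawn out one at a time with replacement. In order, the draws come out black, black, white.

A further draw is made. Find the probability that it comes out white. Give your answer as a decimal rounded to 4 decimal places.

0.3820

Compute the likelihood of the observed sequence for each case: P(data | bowl A) = (7/9)(7/9)(2/9) = 0.13443; P(data | bowl B) = (1/8)(1/8)(7/8) = 0.013672; P(data | bowl C) = (6/12)(6/12)(6/12) = 0.125.
The prior-weighted likelihoods are 1/3 · 0.13443 = 0.04481, 1/3 · 0.013672 = 0.0045573, 1/3 · 0.125 = 0.041667; with total 0.091034.
Normalising, the posterior is P(bowl A | data) = 0.49224, P(bowl B | data) = 0.050061, P(bowl C | data) = 0.4577.
The predictive probability is P(white next | data) = (2/9)(0.49224) + (7/8)(0.050061) + (1/2)(0.4577) = 0.38204.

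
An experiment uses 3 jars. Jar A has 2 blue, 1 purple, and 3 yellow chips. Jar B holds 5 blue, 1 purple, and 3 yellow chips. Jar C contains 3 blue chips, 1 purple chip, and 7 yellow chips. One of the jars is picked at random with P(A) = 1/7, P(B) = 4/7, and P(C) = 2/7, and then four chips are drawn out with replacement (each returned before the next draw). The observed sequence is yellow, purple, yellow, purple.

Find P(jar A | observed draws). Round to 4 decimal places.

0.3631

For each hypothesis, P(data | H) works out to: P(data | jar A) = (3/6)(1/6)(3/6)(1/6) = 0.0069444; P(data | jar B) = (3/9)(1/9)(3/9)(1/9) = 0.0013717; P(data | jar C) = (7/11)(1/11)(7/11)(1/11) = 0.0033468.
Multiplying each by its prior: 1/7 · 0.0069444 = 0.00099206, 4/7 · 0.0013717 = 0.00078385, 2/7 · 0.0033468 = 0.00095622; summing to 0.0027321.
Therefore the posterior P(jar A | data) = (0.00099206) / (0.0027321) = 0.36311.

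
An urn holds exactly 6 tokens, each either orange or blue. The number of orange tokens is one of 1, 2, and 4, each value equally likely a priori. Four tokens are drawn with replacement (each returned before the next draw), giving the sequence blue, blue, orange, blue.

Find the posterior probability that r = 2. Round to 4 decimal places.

Under each hypothesis, the probability of the observed sequence is: P(data | r = 1) = (5/6)(5/6)(1/6)(5/6) = 0.096451; P(data | r = 2) = (4/6)(4/6)(2/6)(4/6) = 0.098765; P(data | r = 4) = (2/6)(2/6)(4/6)(2/6) = 0.024691.
Weighting by the prior gives 1/3 · 0.096451 = 0.03215, 1/3 · 0.098765 = 0.032922, 1/3 · 0.024691 = 0.0082305; summing to 0.073302.
By Bayes' rule, P(r = 2 | data) = (0.032922) / (0.073302) = 0.44912.

0.4491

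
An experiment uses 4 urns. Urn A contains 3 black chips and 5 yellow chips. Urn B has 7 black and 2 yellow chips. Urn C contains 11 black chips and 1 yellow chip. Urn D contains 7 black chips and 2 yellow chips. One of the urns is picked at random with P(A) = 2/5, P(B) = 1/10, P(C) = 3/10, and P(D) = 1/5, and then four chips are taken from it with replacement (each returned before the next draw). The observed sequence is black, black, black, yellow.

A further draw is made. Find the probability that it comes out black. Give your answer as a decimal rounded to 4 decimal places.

Under each hypothesis, the probability of the observed sequence is: P(data | urn A) = (3/8)(3/8)(3/8)(5/8) = 0.032959; P(data | urn B) = (7/9)(7/9)(7/9)(2/9) = 0.10456; P(data | urn C) = (11/12)(11/12)(11/12)(1/12) = 0.064188; P(data | urn D) = (7/9)(7/9)(7/9)(2/9) = 0.10456.
Weighting by the prior gives 2/5 · 0.032959 = 0.013184, 1/10 · 0.10456 = 0.010456, 3/10 · 0.064188 = 0.019256, 1/5 · 0.10456 = 0.020911; with total 0.063807.
Normalising, the posterior is P(urn A | data) = 0.20662, P(urn B | data) = 0.16386, P(urn C | data) = 0.30179, P(urn D | data) = 0.32773.
The predictive probability is P(black next | data) = (3/8)(0.20662) + (7/9)(0.16386) + (11/12)(0.30179) + (7/9)(0.32773) = 0.73647.

0.7365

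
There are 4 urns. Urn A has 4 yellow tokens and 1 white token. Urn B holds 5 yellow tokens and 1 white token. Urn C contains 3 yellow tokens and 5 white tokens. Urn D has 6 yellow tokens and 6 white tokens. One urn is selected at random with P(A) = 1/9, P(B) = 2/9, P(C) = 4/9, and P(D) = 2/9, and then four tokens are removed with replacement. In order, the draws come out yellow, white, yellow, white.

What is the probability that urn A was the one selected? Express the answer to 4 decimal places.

0.0626

The likelihood of the observed sequence under each hypothesis: P(data | urn A) = (4/5)(1/5)(4/5)(1/5) = 0.0256; P(data | urn B) = (5/6)(1/6)(5/6)(1/6) = 0.01929; P(data | urn C) = (3/8)(5/8)(3/8)(5/8) = 0.054932; P(data | urn D) = (6/12)(6/12)(6/12)(6/12) = 0.0625.
Multiplying each by its prior: 1/9 · 0.0256 = 0.0028444, 2/9 · 0.01929 = 0.0042867, 4/9 · 0.054932 = 0.024414, 2/9 · 0.0625 = 0.013889; these sum to 0.045434.
By Bayes' rule, P(urn A | data) = (0.0028444) / (0.045434) = 0.062606.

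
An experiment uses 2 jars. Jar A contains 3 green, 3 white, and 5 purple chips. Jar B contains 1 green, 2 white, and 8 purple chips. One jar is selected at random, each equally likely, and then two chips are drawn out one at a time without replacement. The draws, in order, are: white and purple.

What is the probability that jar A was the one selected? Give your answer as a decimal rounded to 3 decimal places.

For each hypothesis, P(data | H) works out to: P(data | jar A) = (3/11)(5/10) = 3/22; P(data | jar B) = (2/11)(8/10) = 8/55.
The prior-weighted likelihoods are 1/2 · 3/22 = 3/44, 1/2 · 8/55 = 4/55; these sum to 31/220.
By Bayes' rule, P(jar A | data) = (3/44) / (31/220) = 15/31.

0.484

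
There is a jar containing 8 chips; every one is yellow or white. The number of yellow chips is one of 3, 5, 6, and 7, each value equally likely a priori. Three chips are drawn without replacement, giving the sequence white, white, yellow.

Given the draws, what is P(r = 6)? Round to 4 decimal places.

0.1176

Under each hypothesis, the probability of the observed sequence is: P(data | r = 3) = (5/8)(4/7)(3/6) = 5/28; P(data | r = 5) = (3/8)(2/7)(5/6) = 5/56; P(data | r = 6) = (2/8)(1/7)(6/6) = 1/28; P(data | r = 7) = (1/8)(0/7) = 0.
The prior-weighted likelihoods are 1/4 · 5/28 = 5/112, 1/4 · 5/56 = 5/224, 1/4 · 1/28 = 1/112, 1/4 · 0 = 0; with total 17/224.
Therefore the posterior P(r = 6 | data) = (1/112) / (17/224) = 2/17.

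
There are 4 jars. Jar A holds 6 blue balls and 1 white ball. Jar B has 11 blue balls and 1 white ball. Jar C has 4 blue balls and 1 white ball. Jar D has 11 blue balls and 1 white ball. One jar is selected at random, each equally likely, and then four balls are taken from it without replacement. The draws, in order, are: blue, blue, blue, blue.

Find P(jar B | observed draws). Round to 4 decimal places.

Compute the likelihood of the observed sequence for each case: P(data | jar A) = (6/7)(5/6)(4/5)(3/4) = 3/7; P(data | jar B) = (11/12)(10/11)(9/10)(8/9) = 2/3; P(data | jar C) = (4/5)(3/4)(2/3)(1/2) = 1/5; P(data | jar D) = (11/12)(10/11)(9/10)(8/9) = 2/3.
Multiplying each by its prior: 1/4 · 3/7 = 3/28, 1/4 · 2/3 = 1/6, 1/4 · 1/5 = 1/20, 1/4 · 2/3 = 1/6; these sum to 103/210.
Therefore the posterior P(jar B | data) = (1/6) / (103/210) = 35/103.

0.3398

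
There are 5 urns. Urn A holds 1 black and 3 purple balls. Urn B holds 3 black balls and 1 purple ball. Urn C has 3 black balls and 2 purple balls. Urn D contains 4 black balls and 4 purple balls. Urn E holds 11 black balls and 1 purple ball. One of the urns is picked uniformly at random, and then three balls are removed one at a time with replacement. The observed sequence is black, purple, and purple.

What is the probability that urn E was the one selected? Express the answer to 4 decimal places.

0.0153

Under each hypothesis, the probability of the observed sequence is: P(data | urn A) = (1/4)(3/4)(3/4) = 0.14062; P(data | urn B) = (3/4)(1/4)(1/4) = 0.046875; P(data | urn C) = (3/5)(2/5)(2/5) = 0.096; P(data | urn D) = (4/8)(4/8)(4/8) = 0.125; P(data | urn E) = (11/12)(1/12)(1/12) = 0.0063657.
Weighting by the prior gives 1/5 · 0.14062 = 0.028125, 1/5 · 0.046875 = 0.009375, 1/5 · 0.096 = 0.0192, 1/5 · 0.125 = 0.025, 1/5 · 0.0063657 = 0.0012731; with total 0.082973.
Hence P(urn E | data) = (0.0012731) / (0.082973) = 0.015344.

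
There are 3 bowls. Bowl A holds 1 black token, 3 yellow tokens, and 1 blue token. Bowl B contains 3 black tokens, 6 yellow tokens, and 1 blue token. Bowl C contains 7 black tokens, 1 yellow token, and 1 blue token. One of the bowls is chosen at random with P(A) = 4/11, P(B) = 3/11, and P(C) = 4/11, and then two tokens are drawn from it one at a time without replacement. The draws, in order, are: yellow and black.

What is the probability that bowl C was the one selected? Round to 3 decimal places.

For each hypothesis, P(data | H) works out to: P(data | bowl A) = (3/5)(1/4) = 3/20; P(data | bowl B) = (6/10)(3/9) = 1/5; P(data | bowl C) = (1/9)(7/8) = 7/72.
The prior-weighted likelihoods are 4/11 · 3/20 = 3/55, 3/11 · 1/5 = 3/55, 4/11 · 7/72 = 7/198; with total 13/90.
Therefore the posterior P(bowl C | data) = (7/198) / (13/90) = 35/143.

0.245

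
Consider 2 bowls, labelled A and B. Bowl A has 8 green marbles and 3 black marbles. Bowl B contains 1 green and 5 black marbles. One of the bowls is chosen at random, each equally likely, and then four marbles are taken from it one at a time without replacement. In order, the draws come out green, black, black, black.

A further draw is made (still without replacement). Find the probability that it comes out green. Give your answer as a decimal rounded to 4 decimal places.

Compute the likelihood of the observed sequence for each case: P(data | bowl A) = (8/11)(3/10)(2/9)(1/8) = 1/165; P(data | bowl B) = (1/6)(5/5)(4/4)(3/3) = 1/6.
The prior-weighted likelihoods are 1/2 · 1/165 = 1/330, 1/2 · 1/6 = 1/12; these sum to 19/220.
Dividing through by the total gives posterior P(bowl A | data) = 2/57, P(bowl B | data) = 55/57.
The predictive probability is P(green next | data) = (1)(2/57) + (0)(55/57) = 2/57.

0.0351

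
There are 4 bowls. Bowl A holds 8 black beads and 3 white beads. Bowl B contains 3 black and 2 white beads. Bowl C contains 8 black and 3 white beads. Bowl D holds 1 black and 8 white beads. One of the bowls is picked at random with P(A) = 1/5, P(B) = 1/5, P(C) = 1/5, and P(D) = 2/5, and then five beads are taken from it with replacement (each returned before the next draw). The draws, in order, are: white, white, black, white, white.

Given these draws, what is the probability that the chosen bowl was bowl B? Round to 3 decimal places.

0.095

The likelihood of the observed sequence under each hypothesis: P(data | bowl A) = (3/11)(3/11)(8/11)(3/11)(3/11) = 0.0040236; P(data | bowl B) = (2/5)(2/5)(3/5)(2/5)(2/5) = 0.01536; P(data | bowl C) = (3/11)(3/11)(8/11)(3/11)(3/11) = 0.0040236; P(data | bowl D) = (8/9)(8/9)(1/9)(8/9)(8/9) = 0.069366.
The prior-weighted likelihoods are 1/5 · 0.0040236 = 0.00080471, 1/5 · 0.01536 = 0.003072, 1/5 · 0.0040236 = 0.00080471, 2/5 · 0.069366 = 0.027746; with total 0.032428.
So P(bowl B | data) = (0.003072) / (0.032428) = 0.094733.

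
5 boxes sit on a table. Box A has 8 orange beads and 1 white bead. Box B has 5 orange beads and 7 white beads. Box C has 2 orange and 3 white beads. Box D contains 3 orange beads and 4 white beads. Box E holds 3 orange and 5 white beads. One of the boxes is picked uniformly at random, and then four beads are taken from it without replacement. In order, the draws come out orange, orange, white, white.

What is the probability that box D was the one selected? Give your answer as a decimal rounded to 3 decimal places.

Compute the likelihood of the observed sequence for each case: P(data | box A) = (8/9)(7/8)(1/7)(0/6) = 0; P(data | box B) = (5/12)(4/11)(7/10)(6/9) = 0.070707; P(data | box C) = (2/5)(1/4)(3/3)(2/2) = 0.1; P(data | box D) = (3/7)(2/6)(4/5)(3/4) = 0.085714; P(data | box E) = (3/8)(2/7)(5/6)(4/5) = 0.071429.
Weighting by the prior gives 1/5 · 0 = 0, 1/5 · 0.070707 = 0.014141, 1/5 · 0.1 = 0.02, 1/5 · 0.085714 = 0.017143, 1/5 · 0.071429 = 0.014286; with total 0.06557.
Therefore the posterior P(box D | data) = (0.017143) / (0.06557) = 0.26144.

0.261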